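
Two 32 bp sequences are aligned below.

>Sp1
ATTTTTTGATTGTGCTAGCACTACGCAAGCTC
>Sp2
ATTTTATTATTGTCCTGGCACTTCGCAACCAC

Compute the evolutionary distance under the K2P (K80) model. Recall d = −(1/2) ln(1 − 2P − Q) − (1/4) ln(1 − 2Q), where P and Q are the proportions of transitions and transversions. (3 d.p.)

0.261

Of 32 sites, 1 differences are transitions and 6 are transversions, so P = 1/32 = 0.03125 and Q = 6/32 = 0.1875.
Under the Kimura two-parameter model, d = −½ ln(1 − 2P − Q) − ¼ ln(1 − 2Q).
1 − 2P − Q = 0.75, giving −½ ln(0.75) = 0.143841.
1 − 2Q = 0.625, giving −¼ ln(0.625) = 0.117501.
d = 0.143841 + 0.117501 = 0.261342.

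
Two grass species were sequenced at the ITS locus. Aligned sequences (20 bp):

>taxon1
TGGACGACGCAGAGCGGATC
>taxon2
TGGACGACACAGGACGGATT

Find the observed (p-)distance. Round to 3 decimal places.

0.200

The sequences differ at 4 of 20 positions (sites 9, 13, 14, 20).
p = 4/20 = 0.200.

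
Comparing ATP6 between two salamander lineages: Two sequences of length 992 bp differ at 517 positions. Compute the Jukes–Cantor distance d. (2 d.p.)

0.89

p = 517/992 ≈ 0.521169.
d = −(3/4) ln(1 − 4p/3) = −0.75 ln(1 − 0.694892) = −0.75 ln(0.305108)
  = −0.75 × (-1.187089) = 0.890317 substitutions/site.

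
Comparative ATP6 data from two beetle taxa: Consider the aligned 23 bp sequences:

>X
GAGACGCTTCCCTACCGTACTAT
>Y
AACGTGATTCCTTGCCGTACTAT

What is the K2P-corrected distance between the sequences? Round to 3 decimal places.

Of 23 sites, 5 differences are transitions and 2 are transversions, so P = 5/23 ≈ 0.217391 and Q = 2/23 ≈ 0.086957.
Under the Kimura two-parameter model, d = −½ ln(1 − 2P − Q) − ¼ ln(1 − 2Q).
1 − 2P − Q = 0.478261, giving −½ ln(0.478261) = 0.368799.
1 − 2Q = 0.826086, giving −¼ ln(0.826086) = 0.047764.
d = 0.368799 + 0.047764 = 0.416563.

0.417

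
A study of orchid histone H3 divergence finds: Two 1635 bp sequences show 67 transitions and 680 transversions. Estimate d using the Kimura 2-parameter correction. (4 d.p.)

0.7901

P = 67/1635 ≈ 0.040979 and Q = 680/1635 ≈ 0.415902.
Under the Kimura two-parameter model, d = −½ ln(1 − 2P − Q) − ¼ ln(1 − 2Q).
1 − 2P − Q = 0.50214, giving −½ ln(0.50214) = 0.344438.
1 − 2Q = 0.168196, giving −¼ ln(0.168196) = 0.445656.
d = 0.344438 + 0.445656 = 0.790094.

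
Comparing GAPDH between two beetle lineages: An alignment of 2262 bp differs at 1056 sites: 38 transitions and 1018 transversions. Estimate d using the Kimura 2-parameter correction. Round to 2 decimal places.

P = 38/2262 ≈ 0.016799 and Q = 1018/2262 ≈ 0.450044.
Under the Kimura two-parameter model, d = −½ ln(1 − 2P − Q) − ¼ ln(1 − 2Q).
1 − 2P − Q = 0.516358, giving −½ ln(0.516358) = 0.330477.
1 − 2Q = 0.099912, giving −¼ ln(0.099912) = 0.575866.
d = 0.330477 + 0.575866 = 0.906343.

0.91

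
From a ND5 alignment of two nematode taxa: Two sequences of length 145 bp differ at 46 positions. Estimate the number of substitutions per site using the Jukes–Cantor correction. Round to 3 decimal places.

0.412

p = 46/145 ≈ 0.317241.
d = −(3/4) ln(1 − 4p/3) = −0.75 ln(1 − 0.422988) = −0.75 ln(0.577012)
  = −0.75 × (-0.549892) = 0.412419 substitutions/site.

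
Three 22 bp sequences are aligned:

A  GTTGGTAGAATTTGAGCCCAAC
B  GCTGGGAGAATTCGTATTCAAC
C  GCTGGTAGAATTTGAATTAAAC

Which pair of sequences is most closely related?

A–B: 7/22 differ, p = 0.318, d = 0.414.
A–C: 5/22 differ, p = 0.227, d = 0.271.
B–C: 4/22 differ, p = 0.182, d = 0.208.
The smallest distance is between B and C.

B and C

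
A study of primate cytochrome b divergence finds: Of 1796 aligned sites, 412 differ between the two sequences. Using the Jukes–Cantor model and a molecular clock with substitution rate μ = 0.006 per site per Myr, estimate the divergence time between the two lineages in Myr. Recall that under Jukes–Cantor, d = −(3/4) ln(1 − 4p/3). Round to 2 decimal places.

22.82

p = 412/1796 ≈ 0.229399.
d = −(3/4) ln(1 − 4p/3) = −0.75 ln(1 − 0.305865) = −0.75 ln(0.694135)
  = −0.75 × (-0.365089) = 0.273817 substitutions/site.
Under a molecular clock d = 2μt, so t = d/(2μ) = 0.273817 / (2 × 0.006) = 22.82 Myr.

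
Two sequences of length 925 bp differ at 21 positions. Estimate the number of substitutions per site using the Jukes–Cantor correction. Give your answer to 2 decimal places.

0.02

p = 21/925 ≈ 0.022703.
d = −(3/4) ln(1 − 4p/3) = −0.75 ln(1 − 0.030271) = −0.75 ln(0.969729)
  = −0.75 × (-0.030739) = 0.023054 substitutions/site.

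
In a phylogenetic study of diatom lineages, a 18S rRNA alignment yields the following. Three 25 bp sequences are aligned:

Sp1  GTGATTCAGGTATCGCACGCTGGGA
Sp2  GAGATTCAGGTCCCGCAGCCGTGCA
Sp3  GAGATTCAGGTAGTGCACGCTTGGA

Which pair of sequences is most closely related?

Sp1–Sp2: 8/25 differ, p = 0.320, d = 0.417.
Sp1–Sp3: 4/25 differ, p = 0.160, d = 0.180.
Sp2–Sp3: 7/25 differ, p = 0.280, d = 0.351.
The smallest distance is between Sp1 and Sp3.

Sp1 and Sp3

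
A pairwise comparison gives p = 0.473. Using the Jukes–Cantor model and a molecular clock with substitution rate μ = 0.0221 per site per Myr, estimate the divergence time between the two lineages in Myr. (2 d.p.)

16.90

d = −(3/4) ln(1 − 4p/3) = −0.75 ln(1 − 0.630667) = −0.75 ln(0.369333)
  = −0.75 × (-0.996057) = 0.747043 substitutions/site.
Under a molecular clock d = 2μt, so t = d/(2μ) = 0.747043 / (2 × 0.0221) = 16.90 Myr.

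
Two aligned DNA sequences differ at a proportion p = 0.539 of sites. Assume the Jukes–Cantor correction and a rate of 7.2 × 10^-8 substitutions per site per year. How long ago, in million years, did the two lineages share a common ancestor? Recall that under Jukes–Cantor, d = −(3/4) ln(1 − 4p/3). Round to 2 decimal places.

d = −(3/4) ln(1 − 4p/3) = −0.75 ln(1 − 0.718667) = −0.75 ln(0.281333)
  = −0.75 × (-1.268216) = 0.951162 substitutions/site.
Under a molecular clock d = 2μt, so t = d/(2μ) = 0.951162 / (2 × 7.2 × 10^-8) = 6.61 million years.

6.61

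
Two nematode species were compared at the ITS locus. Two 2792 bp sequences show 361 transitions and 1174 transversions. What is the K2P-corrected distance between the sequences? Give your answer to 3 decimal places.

P = 361/2792 ≈ 0.129298 and Q = 1174/2792 ≈ 0.420487.
Under the Kimura two-parameter model, d = −½ ln(1 − 2P − Q) − ¼ ln(1 − 2Q).
1 − 2P − Q = 0.320917, giving −½ ln(0.320917) = 0.568286.
1 − 2Q = 0.159026, giving −¼ ln(0.159026) = 0.459672.
d = 0.568286 + 0.459672 = 1.027958.

1.028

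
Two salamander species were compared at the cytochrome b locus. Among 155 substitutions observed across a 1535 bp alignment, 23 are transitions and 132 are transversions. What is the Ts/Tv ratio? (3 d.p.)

0.174

R = 23/132 = 0.174242… ≈ 0.174 (to 3 d.p.).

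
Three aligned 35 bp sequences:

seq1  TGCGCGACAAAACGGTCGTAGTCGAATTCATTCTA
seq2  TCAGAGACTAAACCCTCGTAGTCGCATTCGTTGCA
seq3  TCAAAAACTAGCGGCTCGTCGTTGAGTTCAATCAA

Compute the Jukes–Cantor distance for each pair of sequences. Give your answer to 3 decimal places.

d(seq1,seq2) = 0.360, d(seq1,seq3) = 0.635, d(seq2,seq3) = 0.572

seq1–seq2: 10/35 sites differ → p ≈ 0.285714, d = −0.75 ln(1 − 0.380952) = 0.359679 ≈ 0.360.
seq1–seq3: 15/35 sites differ → p ≈ 0.428571, d = −0.75 ln(1 − 0.571428) = 0.635472 ≈ 0.635.
seq2–seq3: 14/35 sites differ → p = 0.4, d = −0.75 ln(1 − 0.533333) = 0.571605 ≈ 0.572.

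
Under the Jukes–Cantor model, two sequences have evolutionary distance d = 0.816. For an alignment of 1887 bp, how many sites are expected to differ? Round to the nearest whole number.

938

Invert JC69: p = (3/4)(1 − e^(−4d/3)) = 0.75 × (1 − e^(-1.088)) = 0.75 × (1 − 0.336890) = 0.497333.
Expected differing sites = pL ≈ 0.497333 × 1887 = 938.467371 ≈ 938.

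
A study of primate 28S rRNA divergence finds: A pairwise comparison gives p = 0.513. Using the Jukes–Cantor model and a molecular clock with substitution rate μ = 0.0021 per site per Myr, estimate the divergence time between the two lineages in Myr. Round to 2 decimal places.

d = −(3/4) ln(1 − 4p/3) = −0.75 ln(1 − 0.684) = −0.75 ln(0.316)
  = −0.75 × (-1.152013) = 0.864010 substitutions/site.
Under a molecular clock d = 2μt, so t = d/(2μ) = 0.864010 / (2 × 0.0021) = 205.72 Myr.

205.72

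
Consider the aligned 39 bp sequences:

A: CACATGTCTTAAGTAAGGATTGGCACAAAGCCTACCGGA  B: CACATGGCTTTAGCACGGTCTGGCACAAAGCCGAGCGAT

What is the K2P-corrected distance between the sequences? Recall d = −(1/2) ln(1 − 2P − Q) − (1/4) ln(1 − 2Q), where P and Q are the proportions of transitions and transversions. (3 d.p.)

0.314

Of 39 sites, 3 differences are transitions and 7 are transversions, so P = 3/39 ≈ 0.076923 and Q = 7/39 ≈ 0.179487.
Under the Kimura two-parameter model, d = −½ ln(1 − 2P − Q) − ¼ ln(1 − 2Q).
1 − 2P − Q = 0.666667, giving −½ ln(0.666667) = 0.202732.
1 − 2Q = 0.641026, giving −¼ ln(0.641026) = 0.111171.
d = 0.202732 + 0.111171 = 0.313903.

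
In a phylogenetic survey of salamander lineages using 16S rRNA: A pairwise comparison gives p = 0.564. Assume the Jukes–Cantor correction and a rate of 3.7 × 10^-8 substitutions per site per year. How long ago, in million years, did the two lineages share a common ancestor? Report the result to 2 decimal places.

14.13

d = −(3/4) ln(1 − 4p/3) = −0.75 ln(1 − 0.752) = −0.75 ln(0.248)
  = −0.75 × (-1.394327) = 1.045745 substitutions/site.
Under a molecular clock d = 2μt, so t = d/(2μ) = 1.045745 / (2 × 3.7 × 10^-8) = 14.13 million years.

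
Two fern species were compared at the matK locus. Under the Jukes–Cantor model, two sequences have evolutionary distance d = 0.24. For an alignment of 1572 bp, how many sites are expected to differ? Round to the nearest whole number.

Invert JC69: p = (3/4)(1 − e^(−4d/3)) = 0.75 × (1 − e^(-0.32)) = 0.75 × (1 − 0.726149) = 0.205388.
Expected differing sites = pL ≈ 0.205388 × 1572 = 322.869936 ≈ 323.

323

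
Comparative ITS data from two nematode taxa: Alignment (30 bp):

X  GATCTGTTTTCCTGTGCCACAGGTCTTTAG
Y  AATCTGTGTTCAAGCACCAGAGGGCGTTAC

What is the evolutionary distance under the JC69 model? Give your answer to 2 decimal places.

The sequences differ at 10 of 30 sites (1, 8, 12, 13, 15, 16, 20, 24, 26, 30), so p = 10/30 ≈ 0.333333.
d = −(3/4) ln(1 − 4p/3) = −0.75 ln(1 − 0.444444) = −0.75 ln(0.555556)
  = −0.75 × (-0.587786) = 0.440840 substitutions/site.

0.44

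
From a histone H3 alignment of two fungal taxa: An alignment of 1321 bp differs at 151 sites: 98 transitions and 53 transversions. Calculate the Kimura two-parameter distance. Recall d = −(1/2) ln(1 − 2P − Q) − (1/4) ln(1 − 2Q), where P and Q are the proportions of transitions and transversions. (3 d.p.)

P = 98/1321 ≈ 0.074186 and Q = 53/1321 ≈ 0.040121.
Under the Kimura two-parameter model, d = −½ ln(1 − 2P − Q) − ¼ ln(1 − 2Q).
1 − 2P − Q = 0.811507, giving −½ ln(0.811507) = 0.104431.
1 − 2Q = 0.919758, giving −¼ ln(0.919758) = 0.020911.
d = 0.104431 + 0.020911 = 0.125342.

0.125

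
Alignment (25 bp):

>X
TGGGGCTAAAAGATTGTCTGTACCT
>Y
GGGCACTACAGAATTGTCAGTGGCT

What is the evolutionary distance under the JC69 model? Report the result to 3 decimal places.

The sequences differ at 9 of 25 sites (1, 4, 5, 9, 11, 12, 19, 22, 23), so p = 9/25 = 0.36.
d = −(3/4) ln(1 − 4p/3) = −0.75 ln(1 − 0.48) = −0.75 ln(0.52)
  = −0.75 × (-0.653926) = 0.490445 substitutions/site.

0.490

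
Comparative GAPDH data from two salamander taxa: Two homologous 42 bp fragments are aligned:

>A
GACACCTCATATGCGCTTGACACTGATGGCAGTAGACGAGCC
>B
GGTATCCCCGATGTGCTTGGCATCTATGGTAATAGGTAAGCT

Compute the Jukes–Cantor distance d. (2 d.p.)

The sequences differ at 17 of 42 sites, so p = 17/42 ≈ 0.404762.
d = −(3/4) ln(1 − 4p/3) = −0.75 ln(1 − 0.539683) = −0.75 ln(0.460317)
  = −0.75 × (-0.775840) = 0.581880 substitutions/site.

0.58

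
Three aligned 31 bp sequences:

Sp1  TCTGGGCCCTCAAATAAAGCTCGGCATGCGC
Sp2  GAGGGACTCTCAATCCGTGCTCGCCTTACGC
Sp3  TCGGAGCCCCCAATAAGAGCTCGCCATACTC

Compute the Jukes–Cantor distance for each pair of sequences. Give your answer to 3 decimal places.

d(Sp1,Sp2) = 0.614, d(Sp1,Sp3) = 0.367, d(Sp2,Sp3) = 0.481

Sp1–Sp2: 13/31 sites differ → p ≈ 0.419355, d = −0.75 ln(1 − 0.55914) = 0.614271 ≈ 0.614.
Sp1–Sp3: 9/31 sites differ → p ≈ 0.290323, d = −0.75 ln(1 − 0.387097) = 0.367161 ≈ 0.367.
Sp2–Sp3: 11/31 sites differ → p ≈ 0.354839, d = −0.75 ln(1 − 0.473119) = 0.480585 ≈ 0.481.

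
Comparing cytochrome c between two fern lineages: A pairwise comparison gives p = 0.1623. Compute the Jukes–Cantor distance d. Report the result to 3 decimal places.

d = −(3/4) ln(1 − 4p/3) = −0.75 ln(1 − 0.2164) = −0.75 ln(0.7836)
  = −0.75 × (-0.243857) = 0.182893 substitutions/site.

0.183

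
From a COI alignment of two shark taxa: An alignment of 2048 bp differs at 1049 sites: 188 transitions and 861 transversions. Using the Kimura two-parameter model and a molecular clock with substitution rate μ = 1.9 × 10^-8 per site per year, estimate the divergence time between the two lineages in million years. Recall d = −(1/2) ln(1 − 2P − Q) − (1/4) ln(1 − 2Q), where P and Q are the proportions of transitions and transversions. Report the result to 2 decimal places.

P = 188/2048 ≈ 0.091797 and Q = 861/2048 ≈ 0.42041.
Under the Kimura two-parameter model, d = −½ ln(1 − 2P − Q) − ¼ ln(1 − 2Q).
1 − 2P − Q = 0.395996, giving −½ ln(0.395996) = 0.463176.
1 − 2Q = 0.15918, giving −¼ ln(0.15918) = 0.459430.
d = 0.463176 + 0.459430 = 0.922606.
Under a molecular clock d = 2μt, so t = d/(2μ) = 0.922606 / (2 × 1.9 × 10^-8) = 24.28 million years.

24.28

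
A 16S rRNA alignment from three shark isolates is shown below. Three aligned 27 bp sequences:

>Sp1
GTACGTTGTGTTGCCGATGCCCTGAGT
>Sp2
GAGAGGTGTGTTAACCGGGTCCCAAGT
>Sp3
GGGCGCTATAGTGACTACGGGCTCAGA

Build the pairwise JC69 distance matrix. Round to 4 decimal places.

Sp1–Sp2: 12/27 sites differ → p ≈ 0.444444, d = −0.75 ln(1 − 0.592592) = 0.673455 ≈ 0.6735.
Sp1–Sp3: 13/27 sites differ → p ≈ 0.481481, d = −0.75 ln(1 − 0.641975) = 0.770364 ≈ 0.7704.
Sp2–Sp3: 15/27 sites differ → p ≈ 0.555556, d = −0.75 ln(1 − 0.740741) = 1.012446 ≈ 1.0124.

d(Sp1,Sp2) = 0.6735, d(Sp1,Sp3) = 0.7704, d(Sp2,Sp3) = 1.0124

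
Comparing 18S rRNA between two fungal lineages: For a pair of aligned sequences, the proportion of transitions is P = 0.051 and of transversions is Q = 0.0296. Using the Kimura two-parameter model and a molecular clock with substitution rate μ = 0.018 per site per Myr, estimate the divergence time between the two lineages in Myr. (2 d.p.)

2.38

Under the Kimura two-parameter model, d = −½ ln(1 − 2P − Q) − ¼ ln(1 − 2Q).
1 − 2P − Q = 0.8684, giving −½ ln(0.8684) = 0.070551.
1 − 2Q = 0.9408, giving −¼ ln(0.9408) = 0.015256.
d = 0.070551 + 0.015256 = 0.085807.
Under a molecular clock d = 2μt, so t = d/(2μ) = 0.085807 / (2 × 0.018) = 2.38 Myr.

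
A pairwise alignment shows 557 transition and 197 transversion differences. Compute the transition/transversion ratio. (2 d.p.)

R = 557/197 = 2.827411… ≈ 2.83 (to 2 d.p.).

2.83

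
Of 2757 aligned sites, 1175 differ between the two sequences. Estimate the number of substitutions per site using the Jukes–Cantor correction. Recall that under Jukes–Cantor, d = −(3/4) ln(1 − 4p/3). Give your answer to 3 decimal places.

p = 1175/2757 ≈ 0.426188.
d = −(3/4) ln(1 − 4p/3) = −0.75 ln(1 − 0.568251) = −0.75 ln(0.431749)
  = −0.75 × (-0.839911) = 0.629933 substitutions/site.

0.630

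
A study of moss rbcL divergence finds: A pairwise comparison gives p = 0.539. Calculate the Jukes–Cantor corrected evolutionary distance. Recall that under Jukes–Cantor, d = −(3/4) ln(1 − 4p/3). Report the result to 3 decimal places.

0.951

d = −(3/4) ln(1 − 4p/3) = −0.75 ln(1 − 0.718667) = −0.75 ln(0.281333)
  = −0.75 × (-1.268216) = 0.951162 substitutions/site.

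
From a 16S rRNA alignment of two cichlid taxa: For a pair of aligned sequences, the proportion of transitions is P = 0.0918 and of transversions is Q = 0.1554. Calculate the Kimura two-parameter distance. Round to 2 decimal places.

Under the Kimura two-parameter model, d = −½ ln(1 − 2P − Q) − ¼ ln(1 − 2Q).
1 − 2P − Q = 0.661, giving −½ ln(0.661) = 0.207001.
1 − 2Q = 0.6892, giving −¼ ln(0.6892) = 0.093056.
d = 0.207001 + 0.093056 = 0.300057.

0.30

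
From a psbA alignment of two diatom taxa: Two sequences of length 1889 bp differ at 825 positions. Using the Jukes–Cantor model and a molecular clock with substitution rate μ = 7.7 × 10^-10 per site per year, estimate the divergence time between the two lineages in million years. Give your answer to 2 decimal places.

425.18

p = 825/1889 ≈ 0.436739.
d = −(3/4) ln(1 − 4p/3) = −0.75 ln(1 − 0.582319) = −0.75 ln(0.417681)
  = −0.75 × (-0.873037) = 0.654778 substitutions/site.
Under a molecular clock d = 2μt, so t = d/(2μ) = 0.654778 / (2 × 7.7 × 10^-10) = 425.18 million years.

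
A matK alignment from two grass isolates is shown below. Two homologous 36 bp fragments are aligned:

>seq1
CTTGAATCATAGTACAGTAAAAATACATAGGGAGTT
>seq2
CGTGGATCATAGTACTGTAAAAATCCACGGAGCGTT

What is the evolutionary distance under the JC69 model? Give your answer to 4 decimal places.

0.2635

The sequences differ at 8 of 36 sites (2, 5, 16, 25, 28, 29, 31, 33), so p = 8/36 ≈ 0.222222.
d = −(3/4) ln(1 − 4p/3) = −0.75 ln(1 − 0.296296) = −0.75 ln(0.703704)
  = −0.75 × (-0.351397) = 0.263548 substitutions/site.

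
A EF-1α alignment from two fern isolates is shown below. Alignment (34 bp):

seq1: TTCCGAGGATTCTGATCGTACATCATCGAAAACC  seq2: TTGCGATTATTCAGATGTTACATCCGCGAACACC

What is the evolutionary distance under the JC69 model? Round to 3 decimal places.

The sequences differ at 9 of 34 sites (3, 7, 8, 13, 17, 18, 25, 26, 31), so p = 9/34 ≈ 0.264706.
d = −(3/4) ln(1 − 4p/3) = −0.75 ln(1 − 0.352941) = −0.75 ln(0.647059)
  = −0.75 × (-0.435318) = 0.326489 substitutions/site.

0.326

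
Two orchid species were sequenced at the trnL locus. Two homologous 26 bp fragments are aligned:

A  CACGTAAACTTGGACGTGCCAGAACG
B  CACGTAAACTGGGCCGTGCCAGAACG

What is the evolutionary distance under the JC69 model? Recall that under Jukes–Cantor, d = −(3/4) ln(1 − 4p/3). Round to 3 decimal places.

0.081

The sequences differ at 2 of 26 sites (11, 14), so p = 2/26 ≈ 0.076923.
d = −(3/4) ln(1 − 4p/3) = −0.75 ln(1 − 0.102564) = −0.75 ln(0.897436)
  = −0.75 × (-0.108213) = 0.081160 substitutions/site.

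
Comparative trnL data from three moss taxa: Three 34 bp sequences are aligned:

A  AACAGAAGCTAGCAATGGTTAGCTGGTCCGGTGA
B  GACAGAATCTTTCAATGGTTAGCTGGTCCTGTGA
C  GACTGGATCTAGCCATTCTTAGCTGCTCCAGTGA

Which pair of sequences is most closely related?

A–B: 5/34 differ, p = 0.147, d = 0.164.
A–C: 9/34 differ, p = 0.265, d = 0.326.
B–C: 9/34 differ, p = 0.265, d = 0.326.
The smallest distance is between A and B.

A and B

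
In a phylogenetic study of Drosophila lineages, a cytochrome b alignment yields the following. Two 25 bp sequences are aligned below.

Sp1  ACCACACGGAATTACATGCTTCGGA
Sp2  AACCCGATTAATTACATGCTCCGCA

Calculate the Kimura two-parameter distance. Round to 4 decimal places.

0.4189

Of 25 sites, 2 differences are transitions and 6 are transversions, so P = 2/25 = 0.08 and Q = 6/25 = 0.24.
Under the Kimura two-parameter model, d = −½ ln(1 − 2P − Q) − ¼ ln(1 − 2Q).
1 − 2P − Q = 0.6, giving −½ ln(0.6) = 0.255413.
1 − 2Q = 0.52, giving −¼ ln(0.52) = 0.163482.
d = 0.255413 + 0.163482 = 0.418895.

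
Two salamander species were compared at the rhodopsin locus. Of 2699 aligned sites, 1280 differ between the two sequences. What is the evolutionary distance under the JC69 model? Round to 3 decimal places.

0.750

p = 1280/2699 ≈ 0.47425.
d = −(3/4) ln(1 − 4p/3) = −0.75 ln(1 − 0.632333) = −0.75 ln(0.367667)
  = −0.75 × (-1.000578) = 0.750434 substitutions/site.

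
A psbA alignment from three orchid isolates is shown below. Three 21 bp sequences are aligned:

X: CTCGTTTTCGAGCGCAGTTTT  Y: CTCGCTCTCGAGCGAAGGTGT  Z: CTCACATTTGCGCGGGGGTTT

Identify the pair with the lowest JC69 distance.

X–Y: 5/21 differ, p = 0.238, d = 0.286.
X–Z: 8/21 differ, p = 0.381, d = 0.532.
Y–Z: 8/21 differ, p = 0.381, d = 0.532.
The smallest distance is between X and Y.

X and Y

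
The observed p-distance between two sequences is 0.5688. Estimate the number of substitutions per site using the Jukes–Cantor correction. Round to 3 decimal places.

1.065

d = −(3/4) ln(1 − 4p/3) = −0.75 ln(1 − 0.7584) = −0.75 ln(0.2416)
  = −0.75 × (-1.420472) = 1.065354 substitutions/site.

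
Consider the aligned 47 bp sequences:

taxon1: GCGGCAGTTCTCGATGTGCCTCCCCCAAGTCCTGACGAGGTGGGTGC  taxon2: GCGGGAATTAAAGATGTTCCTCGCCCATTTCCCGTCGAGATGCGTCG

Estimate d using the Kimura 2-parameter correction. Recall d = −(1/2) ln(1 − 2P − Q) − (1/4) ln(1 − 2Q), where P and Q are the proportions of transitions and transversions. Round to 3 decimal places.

Of 47 sites, 3 differences are transitions and 12 are transversions, so P = 3/47 ≈ 0.06383 and Q = 12/47 ≈ 0.255319.
Under the Kimura two-parameter model, d = −½ ln(1 − 2P − Q) − ¼ ln(1 − 2Q).
1 − 2P − Q = 0.617021, giving −½ ln(0.617021) = 0.241426.
1 − 2Q = 0.489362, giving −¼ ln(0.489362) = 0.178663.
d = 0.241426 + 0.178663 = 0.420089.

0.420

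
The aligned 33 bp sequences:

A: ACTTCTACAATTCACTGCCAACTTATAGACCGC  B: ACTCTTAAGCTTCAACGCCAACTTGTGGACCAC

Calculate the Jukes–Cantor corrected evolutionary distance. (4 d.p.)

The sequences differ at 10 of 33 sites (4, 5, 8, 9, 10, 15, 16, 25, 27, 32), so p = 10/33 ≈ 0.30303.
d = −(3/4) ln(1 − 4p/3) = −0.75 ln(1 − 0.40404) = −0.75 ln(0.59596)
  = −0.75 × (-0.517582) = 0.388187 substitutions/site.

0.3882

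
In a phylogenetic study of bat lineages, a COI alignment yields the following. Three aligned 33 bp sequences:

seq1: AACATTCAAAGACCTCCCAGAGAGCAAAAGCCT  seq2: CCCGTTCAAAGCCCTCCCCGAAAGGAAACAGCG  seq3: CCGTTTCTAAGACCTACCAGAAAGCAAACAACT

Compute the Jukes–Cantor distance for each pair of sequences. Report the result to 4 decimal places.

seq1–seq2: 11/33 sites differ → p ≈ 0.333333, d = −0.75 ln(1 − 0.444444) = 0.440839 ≈ 0.4408.
seq1–seq3: 10/33 sites differ → p ≈ 0.30303, d = −0.75 ln(1 − 0.40404) = 0.388186 ≈ 0.3882.
seq2–seq3: 9/33 sites differ → p ≈ 0.272727, d = −0.75 ln(1 − 0.363636) = 0.338988 ≈ 0.3390.

d(seq1,seq2) = 0.4408, d(seq1,seq3) = 0.3882, d(seq2,seq3) = 0.3390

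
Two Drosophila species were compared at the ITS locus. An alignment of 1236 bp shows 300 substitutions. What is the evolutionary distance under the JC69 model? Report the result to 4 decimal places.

0.2933

p = 300/1236 ≈ 0.242718.
d = −(3/4) ln(1 − 4p/3) = −0.75 ln(1 − 0.323624) = −0.75 ln(0.676376)
  = −0.75 × (-0.391006) = 0.293255 substitutions/site.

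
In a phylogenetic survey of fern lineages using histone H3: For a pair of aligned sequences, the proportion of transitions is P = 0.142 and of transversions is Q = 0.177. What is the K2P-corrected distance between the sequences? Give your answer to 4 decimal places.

0.4183

Under the Kimura two-parameter model, d = −½ ln(1 − 2P − Q) − ¼ ln(1 − 2Q).
1 − 2P − Q = 0.539, giving −½ ln(0.539) = 0.309020.
1 − 2Q = 0.646, giving −¼ ln(0.646) = 0.109239.
d = 0.309020 + 0.109239 = 0.418259.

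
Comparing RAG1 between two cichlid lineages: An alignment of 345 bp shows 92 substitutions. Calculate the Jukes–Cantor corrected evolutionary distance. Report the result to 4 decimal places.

p = 92/345 ≈ 0.266667.
d = −(3/4) ln(1 − 4p/3) = −0.75 ln(1 − 0.355556) = −0.75 ln(0.644444)
  = −0.75 × (-0.439367) = 0.329525 substitutions/site.

0.3295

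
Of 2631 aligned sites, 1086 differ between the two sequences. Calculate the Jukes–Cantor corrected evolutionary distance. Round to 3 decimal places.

0.599

p = 1086/2631 ≈ 0.412771.
d = −(3/4) ln(1 − 4p/3) = −0.75 ln(1 − 0.550361) = −0.75 ln(0.449639)
  = −0.75 × (-0.799310) = 0.599483 substitutions/site.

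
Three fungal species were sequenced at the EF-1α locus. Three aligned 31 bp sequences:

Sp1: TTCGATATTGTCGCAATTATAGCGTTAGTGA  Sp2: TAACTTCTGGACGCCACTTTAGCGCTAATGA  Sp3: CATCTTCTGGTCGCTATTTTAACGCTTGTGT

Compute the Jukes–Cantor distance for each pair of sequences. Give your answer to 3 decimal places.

d(Sp1,Sp2) = 0.544, d(Sp1,Sp3) = 0.614, d(Sp2,Sp3) = 0.367

Sp1–Sp2: 12/31 sites differ → p ≈ 0.387097, d = −0.75 ln(1 − 0.516129) = 0.544453 ≈ 0.544.
Sp1–Sp3: 13/31 sites differ → p ≈ 0.419355, d = −0.75 ln(1 − 0.55914) = 0.614271 ≈ 0.614.
Sp2–Sp3: 9/31 sites differ → p ≈ 0.290323, d = −0.75 ln(1 − 0.387097) = 0.367161 ≈ 0.367.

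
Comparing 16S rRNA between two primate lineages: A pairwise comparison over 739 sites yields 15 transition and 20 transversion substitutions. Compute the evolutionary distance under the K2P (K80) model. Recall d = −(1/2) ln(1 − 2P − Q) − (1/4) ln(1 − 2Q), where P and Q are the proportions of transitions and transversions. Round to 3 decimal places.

0.049

P = 15/739 ≈ 0.020298 and Q = 20/739 ≈ 0.027064.
Under the Kimura two-parameter model, d = −½ ln(1 − 2P − Q) − ¼ ln(1 − 2Q).
1 − 2P − Q = 0.93234, giving −½ ln(0.93234) = 0.035029.
1 − 2Q = 0.945872, giving −¼ ln(0.945872) = 0.013912.
d = 0.035029 + 0.013912 = 0.048941.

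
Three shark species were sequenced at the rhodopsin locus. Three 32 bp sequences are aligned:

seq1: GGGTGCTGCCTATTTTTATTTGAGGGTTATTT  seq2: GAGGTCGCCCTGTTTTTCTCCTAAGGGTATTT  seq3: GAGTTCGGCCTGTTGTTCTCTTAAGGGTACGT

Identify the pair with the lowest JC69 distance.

seq2 and seq3

seq1–seq2: 12/32 differ, p = 0.375, d = 0.520.
seq1–seq3: 12/32 differ, p = 0.375, d = 0.520.
seq2–seq3: 6/32 differ, p = 0.188, d = 0.216.
The smallest distance is between seq2 and seq3.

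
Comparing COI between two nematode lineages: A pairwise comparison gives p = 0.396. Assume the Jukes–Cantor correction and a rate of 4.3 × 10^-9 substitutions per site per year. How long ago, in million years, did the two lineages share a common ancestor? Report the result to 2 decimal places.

d = −(3/4) ln(1 − 4p/3) = −0.75 ln(1 − 0.528) = −0.75 ln(0.472)
  = −0.75 × (-0.750776) = 0.563082 substitutions/site.
Under a molecular clock d = 2μt, so t = d/(2μ) = 0.563082 / (2 × 4.3 × 10^-9) = 65.47 million years.

65.47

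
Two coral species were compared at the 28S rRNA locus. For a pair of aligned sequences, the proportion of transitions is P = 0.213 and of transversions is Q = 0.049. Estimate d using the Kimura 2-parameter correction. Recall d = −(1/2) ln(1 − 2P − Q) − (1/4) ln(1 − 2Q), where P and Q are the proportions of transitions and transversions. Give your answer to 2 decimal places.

Under the Kimura two-parameter model, d = −½ ln(1 − 2P − Q) − ¼ ln(1 − 2Q).
1 − 2P − Q = 0.525, giving −½ ln(0.525) = 0.322179.
1 − 2Q = 0.902, giving −¼ ln(0.902) = 0.025785.
d = 0.322179 + 0.025785 = 0.347964.

0.35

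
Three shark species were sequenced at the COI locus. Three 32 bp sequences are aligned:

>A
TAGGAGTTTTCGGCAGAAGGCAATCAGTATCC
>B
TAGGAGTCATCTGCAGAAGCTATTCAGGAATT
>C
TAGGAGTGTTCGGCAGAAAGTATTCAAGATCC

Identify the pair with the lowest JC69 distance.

A and C

A–B: 10/32 differ, p = 0.313, d = 0.404.
A–C: 6/32 differ, p = 0.188, d = 0.216.
B–C: 9/32 differ, p = 0.281, d = 0.353.
The smallest distance is between A and C.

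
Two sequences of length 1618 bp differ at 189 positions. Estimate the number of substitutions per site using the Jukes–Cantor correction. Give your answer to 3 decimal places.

0.127

p = 189/1618 ≈ 0.116811.
d = −(3/4) ln(1 − 4p/3) = −0.75 ln(1 − 0.155748) = −0.75 ln(0.844252)
  = −0.75 × (-0.169304) = 0.126978 substitutions/site.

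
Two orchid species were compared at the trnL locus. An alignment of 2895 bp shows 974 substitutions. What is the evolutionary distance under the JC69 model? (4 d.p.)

0.4465

p = 974/2895 ≈ 0.336442.
d = −(3/4) ln(1 − 4p/3) = −0.75 ln(1 − 0.448589) = −0.75 ln(0.551411)
  = −0.75 × (-0.595275) = 0.446456 substitutions/site.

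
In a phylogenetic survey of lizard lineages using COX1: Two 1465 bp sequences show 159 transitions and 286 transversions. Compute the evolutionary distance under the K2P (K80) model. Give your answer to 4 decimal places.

0.3895

P = 159/1465 ≈ 0.108532 and Q = 286/1465 ≈ 0.195222.
Under the Kimura two-parameter model, d = −½ ln(1 − 2P − Q) − ¼ ln(1 − 2Q).
1 − 2P − Q = 0.587714, giving −½ ln(0.587714) = 0.265757.
1 − 2Q = 0.609556, giving −¼ ln(0.609556) = 0.123756.
d = 0.265757 + 0.123756 = 0.389513.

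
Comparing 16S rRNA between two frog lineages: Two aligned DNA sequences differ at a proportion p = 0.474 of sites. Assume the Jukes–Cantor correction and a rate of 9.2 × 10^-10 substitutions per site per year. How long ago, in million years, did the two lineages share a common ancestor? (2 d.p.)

407.48

d = −(3/4) ln(1 − 4p/3) = −0.75 ln(1 − 0.632) = −0.75 ln(0.368)
  = −0.75 × (-0.999672) = 0.749754 substitutions/site.
Under a molecular clock d = 2μt, so t = d/(2μ) = 0.749754 / (2 × 9.2 × 10^-10) = 407.48 million years.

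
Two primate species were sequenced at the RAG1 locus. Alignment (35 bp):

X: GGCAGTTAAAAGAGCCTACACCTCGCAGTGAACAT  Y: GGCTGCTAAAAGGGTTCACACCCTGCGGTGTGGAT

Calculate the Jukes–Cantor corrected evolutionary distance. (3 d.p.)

The sequences differ at 12 of 35 sites, so p = 12/35 ≈ 0.342857.
d = −(3/4) ln(1 − 4p/3) = −0.75 ln(1 − 0.457143) = −0.75 ln(0.542857)
  = −0.75 × (-0.610909) = 0.458182 substitutions/site.

0.458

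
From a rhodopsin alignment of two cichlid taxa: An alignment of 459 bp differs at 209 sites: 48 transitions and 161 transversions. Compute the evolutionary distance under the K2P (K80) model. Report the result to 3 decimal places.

0.713

P = 48/459 ≈ 0.104575 and Q = 161/459 ≈ 0.350763.
Under the Kimura two-parameter model, d = −½ ln(1 − 2P − Q) − ¼ ln(1 − 2Q).
1 − 2P − Q = 0.440087, giving −½ ln(0.440087) = 0.410391.
1 − 2Q = 0.298474, giving −¼ ln(0.298474) = 0.302268.
d = 0.410391 + 0.302268 = 0.712659.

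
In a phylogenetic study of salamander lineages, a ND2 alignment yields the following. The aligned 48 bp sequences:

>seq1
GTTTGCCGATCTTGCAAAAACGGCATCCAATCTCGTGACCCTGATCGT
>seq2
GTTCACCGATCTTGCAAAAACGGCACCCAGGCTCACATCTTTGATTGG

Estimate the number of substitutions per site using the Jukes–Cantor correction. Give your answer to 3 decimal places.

0.336

The sequences differ at 13 of 48 sites, so p = 13/48 ≈ 0.270833.
d = −(3/4) ln(1 − 4p/3) = −0.75 ln(1 − 0.361111) = −0.75 ln(0.638889)
  = −0.75 × (-0.448025) = 0.336019 substitutions/site.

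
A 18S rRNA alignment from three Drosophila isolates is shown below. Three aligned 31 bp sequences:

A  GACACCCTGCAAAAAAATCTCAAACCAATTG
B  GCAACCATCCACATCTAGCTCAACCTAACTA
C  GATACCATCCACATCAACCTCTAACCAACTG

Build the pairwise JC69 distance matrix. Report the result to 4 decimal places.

A–B: 13/31 sites differ → p ≈ 0.419355, d = −0.75 ln(1 − 0.55914) = 0.614271 ≈ 0.6143.
A–C: 9/31 sites differ → p ≈ 0.290323, d = −0.75 ln(1 − 0.387097) = 0.367161 ≈ 0.3672.
B–C: 8/31 sites differ → p ≈ 0.258065, d = −0.75 ln(1 − 0.344087) = 0.316295 ≈ 0.3163.

d(A,B) = 0.6143, d(A,C) = 0.3672, d(B,C) = 0.3163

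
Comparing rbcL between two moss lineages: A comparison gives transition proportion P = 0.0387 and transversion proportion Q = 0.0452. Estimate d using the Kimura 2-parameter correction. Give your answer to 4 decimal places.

0.0891

Under the Kimura two-parameter model, d = −½ ln(1 − 2P − Q) − ¼ ln(1 − 2Q).
1 − 2P − Q = 0.8774, giving −½ ln(0.8774) = 0.065396.
1 − 2Q = 0.9096, giving −¼ ln(0.9096) = 0.023688.
d = 0.065396 + 0.023688 = 0.089084.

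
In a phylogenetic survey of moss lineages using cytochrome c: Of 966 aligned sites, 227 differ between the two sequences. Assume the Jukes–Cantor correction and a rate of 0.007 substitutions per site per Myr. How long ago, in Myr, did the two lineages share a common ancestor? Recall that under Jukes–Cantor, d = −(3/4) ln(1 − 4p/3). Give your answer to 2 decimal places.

20.14

p = 227/966 ≈ 0.23499.
d = −(3/4) ln(1 − 4p/3) = −0.75 ln(1 − 0.31332) = −0.75 ln(0.68668)
  = −0.75 × (-0.375887) = 0.281915 substitutions/site.
Under a molecular clock d = 2μt, so t = d/(2μ) = 0.281915 / (2 × 0.007) = 20.14 Myr.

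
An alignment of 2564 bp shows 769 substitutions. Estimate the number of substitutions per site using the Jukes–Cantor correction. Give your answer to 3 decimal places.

0.383

p = 769/2564 ≈ 0.299922.
d = −(3/4) ln(1 − 4p/3) = −0.75 ln(1 − 0.399896) = −0.75 ln(0.600104)
  = −0.75 × (-0.510652) = 0.382989 substitutions/site.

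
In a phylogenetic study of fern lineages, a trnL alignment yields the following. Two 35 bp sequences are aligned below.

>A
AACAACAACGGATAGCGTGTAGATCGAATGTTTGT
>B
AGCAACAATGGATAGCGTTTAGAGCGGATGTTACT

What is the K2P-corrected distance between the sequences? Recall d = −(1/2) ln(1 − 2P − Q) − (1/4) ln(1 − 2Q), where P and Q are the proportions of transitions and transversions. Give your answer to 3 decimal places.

0.233

Of 35 sites, 3 differences are transitions and 4 are transversions, so P = 3/35 ≈ 0.085714 and Q = 4/35 ≈ 0.114286.
Under the Kimura two-parameter model, d = −½ ln(1 − 2P − Q) − ¼ ln(1 − 2Q).
1 − 2P − Q = 0.714286, giving −½ ln(0.714286) = 0.168236.
1 − 2Q = 0.771428, giving −¼ ln(0.771428) = 0.064878.
d = 0.168236 + 0.064878 = 0.233114.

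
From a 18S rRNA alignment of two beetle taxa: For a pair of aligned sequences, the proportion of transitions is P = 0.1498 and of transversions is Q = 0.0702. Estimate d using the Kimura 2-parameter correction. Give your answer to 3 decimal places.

0.269

Under the Kimura two-parameter model, d = −½ ln(1 − 2P − Q) − ¼ ln(1 − 2Q).
1 − 2P − Q = 0.6302, giving −½ ln(0.6302) = 0.230859.
1 − 2Q = 0.8596, giving −¼ ln(0.8596) = 0.037822.
d = 0.230859 + 0.037822 = 0.268681.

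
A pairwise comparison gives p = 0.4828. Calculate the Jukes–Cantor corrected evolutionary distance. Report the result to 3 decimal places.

d = −(3/4) ln(1 − 4p/3) = −0.75 ln(1 − 0.643733) = −0.75 ln(0.356267)
  = −0.75 × (-1.032075) = 0.774056 substitutions/site.

0.774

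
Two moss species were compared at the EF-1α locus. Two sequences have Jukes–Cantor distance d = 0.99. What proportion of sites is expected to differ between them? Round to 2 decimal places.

p = (3/4)(1 − e^(−4d/3)) = 0.75 × (1 − e^(-1.32)) = 0.75 × (1 − 0.267135) = 0.549649.

0.55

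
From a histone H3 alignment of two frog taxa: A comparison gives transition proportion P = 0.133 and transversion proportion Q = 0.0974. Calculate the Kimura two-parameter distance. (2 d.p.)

Under the Kimura two-parameter model, d = −½ ln(1 − 2P − Q) − ¼ ln(1 − 2Q).
1 − 2P − Q = 0.6366, giving −½ ln(0.6366) = 0.225807.
1 − 2Q = 0.8052, giving −¼ ln(0.8052) = 0.054166.
d = 0.225807 + 0.054166 = 0.279973.

0.28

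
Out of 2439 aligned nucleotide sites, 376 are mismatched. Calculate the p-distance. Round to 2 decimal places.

p = 376/2439 = 0.154161… ≈ 0.15 (to 2 d.p.).

0.15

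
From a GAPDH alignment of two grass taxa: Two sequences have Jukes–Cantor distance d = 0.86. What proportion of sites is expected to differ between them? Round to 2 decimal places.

0.51

p = (3/4)(1 − e^(−4d/3)) = 0.75 × (1 − e^(-1.146667)) = 0.75 × (1 − 0.317694) = 0.511730.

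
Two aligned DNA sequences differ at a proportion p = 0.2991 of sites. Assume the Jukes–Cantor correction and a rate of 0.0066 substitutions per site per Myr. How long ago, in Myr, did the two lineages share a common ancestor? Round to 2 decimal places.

28.91

d = −(3/4) ln(1 − 4p/3) = −0.75 ln(1 − 0.3988) = −0.75 ln(0.6012)
  = −0.75 × (-0.508828) = 0.381621 substitutions/site.
Under a molecular clock d = 2μt, so t = d/(2μ) = 0.381621 / (2 × 0.0066) = 28.91 Myr.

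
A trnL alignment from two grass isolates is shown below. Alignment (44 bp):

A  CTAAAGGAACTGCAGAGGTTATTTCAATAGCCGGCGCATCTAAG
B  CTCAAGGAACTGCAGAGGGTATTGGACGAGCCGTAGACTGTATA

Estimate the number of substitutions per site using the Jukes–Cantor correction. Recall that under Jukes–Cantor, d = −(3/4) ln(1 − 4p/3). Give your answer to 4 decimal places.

The sequences differ at 13 of 44 sites, so p = 13/44 ≈ 0.295455.
d = −(3/4) ln(1 − 4p/3) = −0.75 ln(1 − 0.39394) = −0.75 ln(0.60606)
  = −0.75 × (-0.500776) = 0.375582 substitutions/site.

0.3756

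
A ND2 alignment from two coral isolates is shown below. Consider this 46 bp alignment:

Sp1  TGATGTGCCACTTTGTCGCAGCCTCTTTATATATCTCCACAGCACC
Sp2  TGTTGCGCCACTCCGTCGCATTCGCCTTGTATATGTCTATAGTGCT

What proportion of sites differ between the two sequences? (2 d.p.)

The sequences differ at 15 of 46 positions.
p = 15/46 = 0.326086… ≈ 0.33 (to 2 d.p.).

0.33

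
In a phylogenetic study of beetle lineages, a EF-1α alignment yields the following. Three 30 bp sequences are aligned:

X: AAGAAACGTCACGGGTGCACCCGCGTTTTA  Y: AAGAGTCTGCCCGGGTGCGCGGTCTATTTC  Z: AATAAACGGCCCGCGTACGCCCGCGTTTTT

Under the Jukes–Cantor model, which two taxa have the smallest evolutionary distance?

X–Y: 12/30 differ, p = 0.400, d = 0.572.
X–Z: 7/30 differ, p = 0.233, d = 0.280.
Y–Z: 12/30 differ, p = 0.400, d = 0.572.
The smallest distance is between X and Z.

X and Z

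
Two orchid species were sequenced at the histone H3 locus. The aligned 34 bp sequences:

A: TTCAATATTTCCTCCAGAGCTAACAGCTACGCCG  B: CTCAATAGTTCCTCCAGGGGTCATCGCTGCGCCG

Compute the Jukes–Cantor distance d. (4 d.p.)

The sequences differ at 8 of 34 sites (1, 8, 18, 20, 22, 24, 25, 29), so p = 8/34 ≈ 0.235294.
d = −(3/4) ln(1 − 4p/3) = −0.75 ln(1 − 0.313725) = −0.75 ln(0.686275)
  = −0.75 × (-0.376477) = 0.282358 substitutions/site.

0.2824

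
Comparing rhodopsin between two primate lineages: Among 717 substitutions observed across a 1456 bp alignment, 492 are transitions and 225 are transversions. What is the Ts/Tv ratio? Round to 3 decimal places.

R = 492/225 = 2.186666… ≈ 2.187 (to 3 d.p.).

2.187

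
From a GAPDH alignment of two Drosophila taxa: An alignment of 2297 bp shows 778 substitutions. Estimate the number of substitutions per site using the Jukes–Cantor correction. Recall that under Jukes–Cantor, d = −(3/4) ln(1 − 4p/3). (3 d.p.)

0.451

p = 778/2297 ≈ 0.338703.
d = −(3/4) ln(1 − 4p/3) = −0.75 ln(1 − 0.451604) = −0.75 ln(0.548396)
  = −0.75 × (-0.600758) = 0.450569 substitutions/site.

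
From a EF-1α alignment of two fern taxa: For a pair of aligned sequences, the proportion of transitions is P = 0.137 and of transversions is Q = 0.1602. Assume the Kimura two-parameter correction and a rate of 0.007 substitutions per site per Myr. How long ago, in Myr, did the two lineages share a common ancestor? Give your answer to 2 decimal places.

27.24

Under the Kimura two-parameter model, d = −½ ln(1 − 2P − Q) − ¼ ln(1 − 2Q).
1 − 2P − Q = 0.5658, giving −½ ln(0.5658) = 0.284757.
1 − 2Q = 0.6796, giving −¼ ln(0.6796) = 0.096563.
d = 0.284757 + 0.096563 = 0.381320.
Under a molecular clock d = 2μt, so t = d/(2μ) = 0.381320 / (2 × 0.007) = 27.24 Myr.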